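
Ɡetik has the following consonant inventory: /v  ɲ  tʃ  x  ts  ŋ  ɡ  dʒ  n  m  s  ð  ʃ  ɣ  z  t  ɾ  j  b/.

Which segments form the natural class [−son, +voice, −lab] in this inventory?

Among the inventory, the [−sonorant] segments are /v, tʃ, x, ts, ɡ, dʒ, s, ð, ʃ, ɣ, z, t, b/.
Intersecting with [+voice] gives /v, ɡ, dʒ, ð, ɣ, z, b/.
Within that set, [−labial] leaves /ɡ, dʒ, ð, ɣ, z/.

ɡ, dʒ, ð, ɣ, z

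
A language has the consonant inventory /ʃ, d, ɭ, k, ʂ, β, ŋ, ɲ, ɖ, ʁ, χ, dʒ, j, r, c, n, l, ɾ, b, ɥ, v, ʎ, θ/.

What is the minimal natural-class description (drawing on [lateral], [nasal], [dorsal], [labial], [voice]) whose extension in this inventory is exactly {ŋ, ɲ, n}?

/ŋ, ɲ, n/ are exactly the [+nasal] segments in the inventory, so a single feature suffices.

[+nasal]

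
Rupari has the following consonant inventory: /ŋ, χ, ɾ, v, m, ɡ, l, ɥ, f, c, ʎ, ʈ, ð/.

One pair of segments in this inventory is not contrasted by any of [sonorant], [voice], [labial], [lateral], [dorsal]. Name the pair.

Both /c/ and /χ/ are [-sonorant], [-voice], [-labial], [-lateral], [+dorsal]. Since the list omits [continuant], [high] and [back] — which do distinguish the voiceless palatal stop from the voiceless uvular fricative — this pair collapses; all other pairs remain distinct.

c, χ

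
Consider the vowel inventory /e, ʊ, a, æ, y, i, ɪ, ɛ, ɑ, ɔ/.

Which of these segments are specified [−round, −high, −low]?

e, ɛ

The [−round] segments are /e, a, æ, i, ɪ, ɛ, ɑ/.
Intersecting with [−high] gives /e, a, æ, ɛ, ɑ/.
Within that set, [−low] leaves /e, ɛ/.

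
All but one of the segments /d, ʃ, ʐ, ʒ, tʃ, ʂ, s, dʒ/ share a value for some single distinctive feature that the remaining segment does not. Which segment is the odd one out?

d

/s, ʐ, ʂ, dʒ, tʃ, ʒ, ʃ/ are all [+strident], but /d/ (voiced alveolar stop) is [-strident]. No other single segment can be removed to leave a set sharing one feature value that the removed segment lacks, so /d/ is the odd one out.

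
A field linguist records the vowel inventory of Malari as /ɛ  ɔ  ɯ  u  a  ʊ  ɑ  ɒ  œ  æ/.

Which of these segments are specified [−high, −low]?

ɛ, ɔ, œ

Checking each segment against [−high], [−low]: /ɛ/ (mid front unrounded lax vowel), /ɔ/ (mid back rounded lax vowel), /œ/ (mid front rounded lax vowel) satisfy every feature; every other segment in the inventory fails at least one.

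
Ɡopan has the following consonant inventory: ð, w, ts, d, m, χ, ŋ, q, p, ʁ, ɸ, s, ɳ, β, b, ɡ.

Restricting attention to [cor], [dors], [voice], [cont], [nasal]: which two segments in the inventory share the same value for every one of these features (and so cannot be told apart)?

On the given features, /w/ and /ʁ/ have an identical profile: [−coronal], [+dorsal], [+voice], [+continuant], [−nasal]. No other two segments in the inventory coincide on all 5 features. (They do differ in [labial], [round] and [high], which are not among the given features.)

w, ʁ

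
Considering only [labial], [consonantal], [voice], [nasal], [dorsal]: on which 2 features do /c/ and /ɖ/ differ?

[voice], [dorsal]

The two segments share [-labial], [+consonantal], [-nasal]. The only features from the list on which they differ: /c/ is [-voice] while /ɖ/ is [+voice]; /c/ is [+dorsal] while /ɖ/ is [-dorsal].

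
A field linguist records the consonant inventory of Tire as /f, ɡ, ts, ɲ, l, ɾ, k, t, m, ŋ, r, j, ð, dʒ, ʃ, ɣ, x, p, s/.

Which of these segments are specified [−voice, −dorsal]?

Checking each segment against [−voice], [−dorsal]: /f/ (voiceless labiodental fricative), /ts/ (voiceless alveolar affricate), /t/ (voiceless alveolar stop), /ʃ/ (voiceless postalveolar fricative), /p/ (voiceless bilabial stop), /s/ (voiceless alveolar fricative) satisfy every feature; every other segment in the inventory fails at least one.

f, ts, t, ʃ, p, s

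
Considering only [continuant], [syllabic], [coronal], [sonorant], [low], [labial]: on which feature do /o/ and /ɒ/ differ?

[low]

The two segments share [+continuant], [+syllabic], [-coronal], [+sonorant], [+labial]. The only feature from the list on which they differ: /o/ is [-low] while /ɒ/ is [+low].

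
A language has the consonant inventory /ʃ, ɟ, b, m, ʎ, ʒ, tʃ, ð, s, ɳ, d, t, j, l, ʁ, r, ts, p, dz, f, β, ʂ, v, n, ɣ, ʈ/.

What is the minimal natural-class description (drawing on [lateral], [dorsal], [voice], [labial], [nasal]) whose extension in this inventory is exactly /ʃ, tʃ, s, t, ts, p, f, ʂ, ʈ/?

[−voice]

/ʃ, tʃ, s, t, ts, p, f, ʂ, ʈ/ are exactly the [−voice] segments in the inventory, so a single feature suffices.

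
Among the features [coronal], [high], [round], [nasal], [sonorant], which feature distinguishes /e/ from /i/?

[high]

/e/ is the mid front unrounded tense vowel and /i/ is the high front unrounded tense vowel. Both are [-coronal], [-round], [-nasal], [+sonorant]. /e/ is [-high] while /i/ is [+high], so the distinguishing feature is [high].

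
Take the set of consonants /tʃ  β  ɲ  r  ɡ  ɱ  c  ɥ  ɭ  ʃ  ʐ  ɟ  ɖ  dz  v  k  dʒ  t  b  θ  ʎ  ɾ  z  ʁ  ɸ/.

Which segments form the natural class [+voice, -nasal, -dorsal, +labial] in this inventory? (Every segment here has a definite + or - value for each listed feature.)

β, v, b

Among the inventory, the [+voice] segments are /β, ɲ, r, ɡ, ɱ, ɥ, ɭ, ʐ, ɟ, ɖ, dz, v, dʒ, b, ʎ, ɾ, z, ʁ/.
Within that set, [-nasal] gives /β, r, ɡ, ɥ, ɭ, ʐ, ɟ, ɖ, dz, v, dʒ, b, ʎ, ɾ, z, ʁ/.
Intersecting with [-dorsal] gives /β, r, ɭ, ʐ, ɖ, dz, v, dʒ, b, ɾ, z/.
Then [+labial] leaves /β, v, b/.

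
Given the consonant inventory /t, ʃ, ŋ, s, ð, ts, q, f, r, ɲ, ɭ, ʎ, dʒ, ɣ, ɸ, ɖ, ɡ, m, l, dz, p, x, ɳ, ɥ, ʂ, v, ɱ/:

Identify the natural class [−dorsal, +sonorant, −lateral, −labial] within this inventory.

Among the inventory, the [−dorsal] segments are /t, ʃ, s, ð, ts, f, r, ɭ, dʒ, ɸ, ɖ, m, l, dz, p, ɳ, ʂ, v, ɱ/.
Within that set, [+sonorant] gives /r, ɭ, m, l, ɳ, ɱ/.
Of those, [−lateral] gives /r, m, ɳ, ɱ/.
Then [−labial] leaves /r, ɳ/.

r, ɳ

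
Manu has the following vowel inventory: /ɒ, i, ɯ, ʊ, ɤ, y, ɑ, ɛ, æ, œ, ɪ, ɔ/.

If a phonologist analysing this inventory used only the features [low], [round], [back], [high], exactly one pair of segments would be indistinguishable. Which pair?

On the given features, /i/ and /ɪ/ have an identical profile: [−low], [−round], [−back], [+high]. No other two segments in the inventory coincide on all 4 features. (They do differ in [tense], which is not among the given features.)

i, ɪ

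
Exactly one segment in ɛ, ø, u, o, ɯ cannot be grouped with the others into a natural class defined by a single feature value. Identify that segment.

[tense] groups all but one: /u, ɯ, o, ø/ share [+tense] while /ɛ/ (mid front unrounded lax vowel) alone is [−tense]. Removing any other segment would not leave a single-feature class that excludes it.

ɛ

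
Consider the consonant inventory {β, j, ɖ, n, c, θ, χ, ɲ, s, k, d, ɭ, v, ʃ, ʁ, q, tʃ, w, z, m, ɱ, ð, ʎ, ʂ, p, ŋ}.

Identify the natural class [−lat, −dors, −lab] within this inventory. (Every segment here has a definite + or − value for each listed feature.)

ɖ, n, θ, s, d, ʃ, tʃ, z, ð, ʂ

Checking each segment against [−lateral], [−dorsal], [−labial]: /ɖ/ (voiced retroflex stop), /n/ (alveolar nasal), /θ/ (voiceless dental fricative), /s/ (voiceless alveolar fricative), /d/ (voiced alveolar stop), /ʃ/ (voiceless postalveolar fricative), among others, satisfy every feature; every other segment in the inventory fails at least one.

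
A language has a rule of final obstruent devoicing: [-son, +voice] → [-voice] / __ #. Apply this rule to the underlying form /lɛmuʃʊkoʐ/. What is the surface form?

[lɛmuʃʊkoʂ]

The only segment in the rule's environment that also matches [-son, +voice] is /ʐ/. Applying [-voice] turns the voiced retroflex fricative into /ʂ/ (voiceless retroflex fricative), giving [lɛmuʃʊkoʂ].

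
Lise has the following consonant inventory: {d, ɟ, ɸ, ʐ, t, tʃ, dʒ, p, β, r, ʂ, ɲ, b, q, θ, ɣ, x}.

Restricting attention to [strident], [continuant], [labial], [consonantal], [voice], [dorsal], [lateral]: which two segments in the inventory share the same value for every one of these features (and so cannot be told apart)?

ɲ, ɟ

Both /ɲ/ and /ɟ/ are [−strident], [−continuant], [−labial], [+consonantal], [+voice], [+dorsal], [−lateral]. Since the list omits [sonorant] and [nasal] — which do distinguish the palatal nasal from the voiced palatal stop — this pair collapses; all other pairs remain distinct.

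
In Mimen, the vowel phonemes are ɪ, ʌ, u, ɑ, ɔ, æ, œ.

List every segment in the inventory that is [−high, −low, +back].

The [−high] segments are /ʌ, ɑ, ɔ, æ, œ/.
Within that set, [−low] gives /ʌ, ɔ, œ/.
Then [+back] leaves /ʌ, ɔ/.

ʌ, ɔ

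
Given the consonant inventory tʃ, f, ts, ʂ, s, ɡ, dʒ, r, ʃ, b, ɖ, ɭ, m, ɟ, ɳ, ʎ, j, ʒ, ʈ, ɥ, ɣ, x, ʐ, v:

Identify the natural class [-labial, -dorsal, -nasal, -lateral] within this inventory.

Checking each segment against [-labial], [-dorsal], [-nasal], [-lateral]: /tʃ/ (voiceless postalveolar affricate), /ts/ (voiceless alveolar affricate), /ʂ/ (voiceless retroflex fricative), /s/ (voiceless alveolar fricative), /dʒ/ (voiced postalveolar affricate), /r/ (alveolar trill), among others, satisfy every feature; every other segment in the inventory fails at least one.

tʃ, ts, ʂ, s, dʒ, r, ʃ, ɖ, ʒ, ʈ, ʐ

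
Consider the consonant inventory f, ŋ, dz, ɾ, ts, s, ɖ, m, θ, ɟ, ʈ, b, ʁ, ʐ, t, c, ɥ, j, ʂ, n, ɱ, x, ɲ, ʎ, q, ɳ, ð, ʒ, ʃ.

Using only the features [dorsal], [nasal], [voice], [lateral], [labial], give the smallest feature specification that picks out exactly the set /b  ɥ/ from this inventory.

[+voice, −nasal, +labial]

/b, ɥ/ are all [+voice], [−nasal], [+labial], and no other segment in the inventory matches all three values. Dropping any one of them over-generates: [−nasal, +labial] alone would also admit /f/; [+voice, +labial] alone would also admit /m, ɱ/; [+voice, −nasal] alone would also admit /dz, ɾ, ɖ, ɟ, …/. No other combination of two listed features picks out exactly this set either, so fewer than three features will not do.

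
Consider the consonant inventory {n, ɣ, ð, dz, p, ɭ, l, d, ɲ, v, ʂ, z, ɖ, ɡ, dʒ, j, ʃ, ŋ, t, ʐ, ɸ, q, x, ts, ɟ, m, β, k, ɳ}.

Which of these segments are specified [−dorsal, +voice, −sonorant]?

First, the [−dorsal] segments are /n, ð, dz, p, ɭ, l, d, v, ʂ, z, ɖ, dʒ, ʃ, t, ʐ, ɸ, ts, m, β, ɳ/.
Intersecting with [+voice] gives /n, ð, dz, ɭ, l, d, v, z, ɖ, dʒ, ʐ, m, β, ɳ/.
Within that set, [−sonorant] leaves /ð, dz, d, v, z, ɖ, dʒ, ʐ, β/.

ð, dz, d, v, z, ɖ, dʒ, ʐ, β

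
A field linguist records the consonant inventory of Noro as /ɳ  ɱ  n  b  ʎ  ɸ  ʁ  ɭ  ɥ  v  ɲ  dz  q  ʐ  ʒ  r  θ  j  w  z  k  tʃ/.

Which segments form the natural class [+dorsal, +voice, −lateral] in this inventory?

Eliminate segments failing any feature: /ɳ, ɱ, n, b, ɸ, ɭ, v, dz, ʐ, ʒ, r, θ, z, tʃ/ are [−dorsal]; /ʎ/ is [+lateral]; /q, k/ are [−voice]. The remaining /ʁ, ɥ, ɲ, j, w/ satisfy [+dorsal], [+voice], [−lateral].

ʁ, ɥ, ɲ, j, w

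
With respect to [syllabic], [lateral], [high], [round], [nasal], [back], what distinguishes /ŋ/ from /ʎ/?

The two segments share [−syllabic], [+high], [−round]. The only features from the list on which they differ: /ŋ/ is [+nasal] while /ʎ/ is [−nasal]; /ŋ/ is [−lateral] while /ʎ/ is [+lateral]; /ŋ/ is [+back] while /ʎ/ is [−back].

[nasal], [lateral], [back]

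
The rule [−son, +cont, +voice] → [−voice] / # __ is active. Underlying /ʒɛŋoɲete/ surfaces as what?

/ʒ/ satisfies [−son, +cont, +voice] and sits in # __. The [−voice] counterpart of the voiced postalveolar fricative is /ʃ/. Other segments in /ʒɛŋoɲete/ either fail the structural description or are not in the environment, so the surface form is [ʃɛŋoɲete].

[ʃɛŋoɲete]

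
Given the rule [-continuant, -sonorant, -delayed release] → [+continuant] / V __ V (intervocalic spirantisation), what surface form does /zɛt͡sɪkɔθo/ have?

[zɛt͡sɪxɔθo]

Only /k/ occurs between two vowels (/ɪ/ __ /ɔ/) and matches the structural description. It is a voiceless velar stop, so [-continuant, -sonorant, -delayed release] holds; changing it to [+continuant] with all other features held fixed yields /x/ (voiceless velar fricative). No other segment meets both the structural description and the environment, so the output is [zɛt͡sɪxɔθo].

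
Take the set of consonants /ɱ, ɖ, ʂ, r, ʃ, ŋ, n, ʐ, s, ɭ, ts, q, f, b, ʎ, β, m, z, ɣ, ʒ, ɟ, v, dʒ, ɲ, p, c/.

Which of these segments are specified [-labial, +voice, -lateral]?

Eliminate segments failing any feature: /ɱ, f, b, β, m, v, p/ are [+labial]; /ʂ, ʃ, s, ts, q, c/ are [-voice]; /ɭ, ʎ/ are [+lateral]. The remaining /ɖ, r, ŋ, n, ʐ, z, ɣ, ʒ, ɟ, dʒ, ɲ/ satisfy [-labial], [+voice], [-lateral].

ɖ, r, ŋ, n, ʐ, z, ɣ, ʒ, ɟ, dʒ, ɲ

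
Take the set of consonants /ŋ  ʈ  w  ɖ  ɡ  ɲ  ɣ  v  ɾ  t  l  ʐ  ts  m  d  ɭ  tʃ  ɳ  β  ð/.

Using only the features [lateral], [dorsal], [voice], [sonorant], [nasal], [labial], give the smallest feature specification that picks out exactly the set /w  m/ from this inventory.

/w, m/ are all [+sonorant], [+labial], and no other segment in the inventory matches both values. Dropping any one of them over-generates: [+labial] alone would also admit /v, β/; [+sonorant] alone would also admit /ŋ, ɲ, ɾ, l, …/. No other single listed feature picks out exactly this set either, so fewer than two features will not do.

[+sonorant, +labial]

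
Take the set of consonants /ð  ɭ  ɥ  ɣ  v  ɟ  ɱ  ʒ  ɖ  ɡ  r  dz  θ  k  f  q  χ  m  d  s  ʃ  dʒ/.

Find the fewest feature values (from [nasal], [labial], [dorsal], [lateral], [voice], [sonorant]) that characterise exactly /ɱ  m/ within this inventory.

[+nasal]

Every target segment is [+nasal] and no other inventory member is, so one feature is enough.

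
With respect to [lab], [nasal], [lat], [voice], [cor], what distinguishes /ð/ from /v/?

[labial], [coronal]

/ð/ is the voiced dental fricative and /v/ is the voiced labiodental fricative. Both are [-nasal], [-lateral], [+voice]. /ð/ is [-labial] while /v/ is [+labial]; /ð/ is [+coronal] while /v/ is [-coronal], so the distinguishing features are [labial], [coronal].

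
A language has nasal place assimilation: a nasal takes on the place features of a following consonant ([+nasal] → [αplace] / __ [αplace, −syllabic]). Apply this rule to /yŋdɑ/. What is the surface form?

[yndɑ]

In /yŋdɑ/, the nasal /ŋ/ precedes /d/, which is [+coronal]. The nasal assimilates in place, becoming the [+coronal] nasal /n/. The surface form is [yndɑ].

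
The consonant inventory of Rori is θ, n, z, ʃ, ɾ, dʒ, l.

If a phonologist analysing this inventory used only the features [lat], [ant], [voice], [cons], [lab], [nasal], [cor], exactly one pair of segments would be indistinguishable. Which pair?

ɾ, z

Both /ɾ/ and /z/ are [−lateral], [+anterior], [+voice], [+consonantal], [−labial], [−nasal], [+coronal]. Since the list omits [sonorant] and [strident] — which do distinguish the alveolar tap from the voiced alveolar fricative — this pair collapses; all other pairs remain distinct.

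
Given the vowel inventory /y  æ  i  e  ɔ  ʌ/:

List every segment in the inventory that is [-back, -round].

Eliminate segments failing any feature: /y/ is [+round]; /ɔ, ʌ/ are [+back]. The remaining /æ, i, e/ satisfy [-back], [-round].

æ, i, e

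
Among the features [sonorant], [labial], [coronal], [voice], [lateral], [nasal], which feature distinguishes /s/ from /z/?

[voice]

/s/ is the voiceless alveolar fricative and /z/ is the voiced alveolar fricative. Both are [-sonorant], [-labial], [+coronal], [-lateral], [-nasal]. /s/ is [-voice] while /z/ is [+voice], so the distinguishing feature is [voice].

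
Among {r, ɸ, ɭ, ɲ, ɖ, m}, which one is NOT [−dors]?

ɲ

/m, ɖ, r, ɭ, ɸ/ are all [−dorsal]; /ɲ/ (palatal nasal) is [+dorsal].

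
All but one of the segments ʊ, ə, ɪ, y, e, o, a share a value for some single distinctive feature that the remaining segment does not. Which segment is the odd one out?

a

[low] groups all but one: /ɪ, e, ə, o, ʊ, y/ share [−low] while /a/ (low unrounded vowel) alone is [+low]. Removing any other segment would not leave a single-feature class that excludes it.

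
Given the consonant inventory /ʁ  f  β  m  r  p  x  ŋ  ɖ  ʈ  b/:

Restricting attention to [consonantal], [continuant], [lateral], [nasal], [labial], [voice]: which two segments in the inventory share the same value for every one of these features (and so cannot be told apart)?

ʁ, r

/ʁ/ (voiced uvular fricative) and /r/ (alveolar trill) are both [+consonantal], [+continuant], [−lateral], [−nasal], [−labial], [+voice], so none of the listed features separates them. (They do differ in [coronal] and [dorsal], which are not among the given features.) Every other pair in the inventory differs on at least one listed feature.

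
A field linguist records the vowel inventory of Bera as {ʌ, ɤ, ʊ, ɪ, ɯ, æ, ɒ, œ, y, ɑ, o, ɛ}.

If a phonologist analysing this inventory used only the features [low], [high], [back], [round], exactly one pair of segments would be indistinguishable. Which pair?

On the given features, /ʌ/ and /ɤ/ have an identical profile: [−low], [−high], [+back], [−round]. No other two segments in the inventory coincide on all 4 features. (They do differ in [tense], which is not among the given features.)

ʌ, ɤ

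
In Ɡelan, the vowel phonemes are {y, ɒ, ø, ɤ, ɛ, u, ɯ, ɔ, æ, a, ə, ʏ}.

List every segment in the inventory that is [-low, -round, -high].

ɤ, ɛ, ə

First, the [-low] segments are /y, ø, ɤ, ɛ, u, ɯ, ɔ, ə, ʏ/.
Then [-round] gives /ɤ, ɛ, ɯ, ə/.
Among these, [-high] leaves /ɤ, ɛ, ə/.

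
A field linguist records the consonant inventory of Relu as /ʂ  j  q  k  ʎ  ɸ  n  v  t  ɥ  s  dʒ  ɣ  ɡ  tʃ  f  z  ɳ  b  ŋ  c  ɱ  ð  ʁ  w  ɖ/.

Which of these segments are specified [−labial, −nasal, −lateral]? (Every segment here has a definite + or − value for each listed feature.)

ʂ, j, q, k, t, s, dʒ, ɣ, ɡ, tʃ, z, c, ð, ʁ, ɖ

Checking each segment against [−labial], [−nasal], [−lateral]: /ʂ/ (voiceless retroflex fricative), /j/ (palatal glide), /q/ (voiceless uvular stop), /k/ (voiceless velar stop), /t/ (voiceless alveolar stop), /s/ (voiceless alveolar fricative), among others, satisfy every feature; every other segment in the inventory fails at least one.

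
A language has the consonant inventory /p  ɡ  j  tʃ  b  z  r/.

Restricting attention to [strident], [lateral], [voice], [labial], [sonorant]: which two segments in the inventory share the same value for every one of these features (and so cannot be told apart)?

j, r

Both /j/ and /r/ are [-strident], [-lateral], [+voice], [-labial], [+sonorant]. Since the list omits [dorsal] — which does distinguish the palatal glide from the alveolar trill — this pair collapses; all other pairs remain distinct.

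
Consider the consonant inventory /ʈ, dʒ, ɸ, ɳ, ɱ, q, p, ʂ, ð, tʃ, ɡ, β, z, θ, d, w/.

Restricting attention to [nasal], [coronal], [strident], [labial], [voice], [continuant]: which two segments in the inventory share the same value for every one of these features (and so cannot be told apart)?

Both /w/ and /β/ are [−nasal], [−coronal], [−strident], [+labial], [+voice], [+continuant]. Since the list omits [sonorant], [round] and [dorsal] — which do distinguish the labial-velar glide from the voiced bilabial fricative — this pair collapses; all other pairs remain distinct.

w, β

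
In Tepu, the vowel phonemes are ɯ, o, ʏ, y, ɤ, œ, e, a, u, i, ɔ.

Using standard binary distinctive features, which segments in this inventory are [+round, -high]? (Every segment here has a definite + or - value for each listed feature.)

o, œ, ɔ

Checking each segment against [+round], [-high]: /o/ (mid back rounded tense vowel), /œ/ (mid front rounded lax vowel), /ɔ/ (mid back rounded lax vowel) satisfy every feature; every other segment in the inventory fails at least one.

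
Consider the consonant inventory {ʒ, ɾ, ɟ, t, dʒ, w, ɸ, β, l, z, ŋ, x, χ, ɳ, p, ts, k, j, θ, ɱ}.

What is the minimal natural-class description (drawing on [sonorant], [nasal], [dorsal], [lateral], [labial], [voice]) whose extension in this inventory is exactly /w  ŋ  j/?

[+sonorant, +dorsal]

/w, ŋ, j/ are all [+sonorant], [+dorsal], and no other segment in the inventory matches both values. Dropping any one of them over-generates: [+dorsal] alone would also admit /ɟ, x, χ, k/; [+sonorant] alone would also admit /ɾ, l, ɳ, ɱ/. No other single listed feature picks out exactly this set either, so fewer than two features will not do.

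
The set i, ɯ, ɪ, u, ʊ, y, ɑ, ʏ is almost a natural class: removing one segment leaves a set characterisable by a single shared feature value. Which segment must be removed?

ɑ

[high] (equivalently [low]) groups all but one: /ɯ, y, ɪ, i, ʏ, ʊ, u/ share [+high] while /ɑ/ (low back unrounded vowel) alone is [−high]. Removing any other segment would not leave a single-feature class that excludes it.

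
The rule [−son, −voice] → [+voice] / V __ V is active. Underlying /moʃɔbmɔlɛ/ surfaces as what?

Only /ʃ/ occurs between two vowels (/o/ __ /ɔ/) and matches the structural description. It is a voiceless postalveolar fricative, so [−son, −voice] holds; changing it to [+voice] with all other features held fixed yields /ʒ/ (voiced postalveolar fricative). No other segment meets both the structural description and the environment, so the output is [moʒɔbmɔlɛ].

[moʒɔbmɔlɛ]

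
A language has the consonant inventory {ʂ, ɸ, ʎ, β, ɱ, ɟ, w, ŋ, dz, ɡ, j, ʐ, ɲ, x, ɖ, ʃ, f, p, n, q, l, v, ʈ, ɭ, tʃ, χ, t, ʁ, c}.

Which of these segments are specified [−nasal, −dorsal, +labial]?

ɸ, β, f, p, v

Checking each segment against [−nasal], [−dorsal], [+labial]: /ɸ/ (voiceless bilabial fricative), /β/ (voiced bilabial fricative), /f/ (voiceless labiodental fricative), /p/ (voiceless bilabial stop), /v/ (voiced labiodental fricative) satisfy every feature; every other segment in the inventory fails at least one.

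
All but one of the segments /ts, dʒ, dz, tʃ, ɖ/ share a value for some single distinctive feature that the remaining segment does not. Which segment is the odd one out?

The remaining segments after removing /ɖ/ share [+delayed release]; /ɖ/ (voiced retroflex stop) is [-delayed release]. For every other candidate removal, the leftover set fails to share any single feature value that the removed segment lacks.

ɖ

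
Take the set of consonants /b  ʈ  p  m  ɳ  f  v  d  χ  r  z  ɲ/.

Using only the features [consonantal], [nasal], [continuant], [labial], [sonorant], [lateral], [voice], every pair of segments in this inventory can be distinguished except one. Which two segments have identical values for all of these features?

ɲ, ɳ

/ɲ/ (palatal nasal) and /ɳ/ (retroflex nasal) are both [+consonantal], [+nasal], [−continuant], [−labial], [+sonorant], [−lateral], [+voice], so none of the listed features separates them. (They do differ in [dorsal], which is not among the given features.) Every other pair in the inventory differs on at least one listed feature.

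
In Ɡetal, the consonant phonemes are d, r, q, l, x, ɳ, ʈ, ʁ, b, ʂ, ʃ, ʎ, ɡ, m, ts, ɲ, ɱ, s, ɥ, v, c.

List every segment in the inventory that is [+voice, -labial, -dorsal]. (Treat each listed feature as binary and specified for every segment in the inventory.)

Checking each segment against [+voice], [-labial], [-dorsal]: /d/ (voiced alveolar stop), /r/ (alveolar trill), /l/ (alveolar lateral approximant), /ɳ/ (retroflex nasal) satisfy every feature; every other segment in the inventory fails at least one.

d, r, l, ɳ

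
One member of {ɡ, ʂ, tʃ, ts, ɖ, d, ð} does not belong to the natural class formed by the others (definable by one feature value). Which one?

The remaining segments after removing /ɡ/ share [+coronal]; /ɡ/ (voiced velar stop) is [−coronal]. For every other candidate removal, the leftover set fails to share any single feature value that the removed segment lacks.

ɡ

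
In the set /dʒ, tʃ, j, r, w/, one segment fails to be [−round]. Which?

w

Every segment except /w/ is [−round]. /w/ (labial-velar glide) is [+round], so it is the exception.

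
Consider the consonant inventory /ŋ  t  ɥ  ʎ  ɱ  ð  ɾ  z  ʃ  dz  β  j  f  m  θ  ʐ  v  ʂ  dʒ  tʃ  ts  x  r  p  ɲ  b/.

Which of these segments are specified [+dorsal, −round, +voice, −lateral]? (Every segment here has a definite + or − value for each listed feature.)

Checking each segment against [+dorsal], [−round], [+voice], [−lateral]: /ŋ/ (velar nasal), /j/ (palatal glide), /ɲ/ (palatal nasal) satisfy every feature; every other segment in the inventory fails at least one.

ŋ, j, ɲ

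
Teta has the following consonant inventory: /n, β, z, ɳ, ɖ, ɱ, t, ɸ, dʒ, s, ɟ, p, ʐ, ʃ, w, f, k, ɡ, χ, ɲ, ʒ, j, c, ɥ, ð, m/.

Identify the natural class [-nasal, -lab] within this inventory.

z, ɖ, t, dʒ, s, ɟ, ʐ, ʃ, k, ɡ, χ, ʒ, j, c, ð

Eliminate segments failing any feature: /n, ɳ, ɱ, ɲ, m/ are [+nasal]; /β, ɸ, p, w, f, ɥ/ are [+labial]. The remaining /z, ɖ, t, dʒ, s, ɟ, ʐ, ʃ, k, ɡ, χ, ʒ, j, c, ð/ satisfy [-nasal], [-labial].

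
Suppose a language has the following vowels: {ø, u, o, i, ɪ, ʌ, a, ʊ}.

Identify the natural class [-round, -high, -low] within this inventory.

Eliminate segments failing any feature: /ø, u, o, ʊ/ are [+round]; /i, ɪ/ are [+high]; /a/ is [+low]. The remaining /ʌ/ satisfy [-round], [-high], [-low].

ʌ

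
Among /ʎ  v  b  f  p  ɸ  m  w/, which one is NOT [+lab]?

Every segment except /ʎ/ is [+labial]. /ʎ/ (palatal lateral approximant) is [−labial], so it is the exception.

ʎ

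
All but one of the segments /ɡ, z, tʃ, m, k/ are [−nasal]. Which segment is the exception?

m

Every segment except /m/ is [−nasal]. /m/ (bilabial nasal) is [+nasal], so it is the exception.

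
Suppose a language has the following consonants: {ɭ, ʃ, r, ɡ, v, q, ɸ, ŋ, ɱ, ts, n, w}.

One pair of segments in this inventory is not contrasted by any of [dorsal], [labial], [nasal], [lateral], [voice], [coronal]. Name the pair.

ts, ʃ

On the given features, /ts/ and /ʃ/ have an identical profile: [-dorsal], [-labial], [-nasal], [-lateral], [-voice], [+coronal]. No other two segments in the inventory coincide on all 6 features. (They do differ in [continuant], [anterior] and [distributed], which are not among the given features.)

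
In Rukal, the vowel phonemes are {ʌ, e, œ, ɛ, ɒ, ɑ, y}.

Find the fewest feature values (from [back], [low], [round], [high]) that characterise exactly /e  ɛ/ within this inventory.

[−back, −round]

/e, ɛ/ are all [−back], [−round], and no other segment in the inventory matches both values. Dropping any one of them over-generates: [−round] alone would also admit /ʌ, ɑ/; [−back] alone would also admit /œ, y/. No other single listed feature picks out exactly this set either, so fewer than two features will not do.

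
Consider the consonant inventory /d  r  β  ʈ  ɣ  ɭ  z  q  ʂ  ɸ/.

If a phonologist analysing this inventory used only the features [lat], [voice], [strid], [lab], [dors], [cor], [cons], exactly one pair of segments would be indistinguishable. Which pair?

r, d

Both /r/ and /d/ are [-lateral], [+voice], [-strident], [-labial], [-dorsal], [+coronal], [+consonantal]. Since the list omits [sonorant] and [continuant] — which do distinguish the alveolar trill from the voiced alveolar stop — this pair collapses; all other pairs remain distinct.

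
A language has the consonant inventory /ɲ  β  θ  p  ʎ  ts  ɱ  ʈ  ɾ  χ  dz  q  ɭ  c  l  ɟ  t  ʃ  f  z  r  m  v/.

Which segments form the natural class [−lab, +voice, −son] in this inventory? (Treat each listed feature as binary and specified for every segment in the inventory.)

dz, ɟ, z

Eliminate segments failing any feature: /ɲ, ʎ, ɾ, ɭ, l, r/ are [+sonorant]; /β, p, ɱ, f, m, v/ are [+labial]; /θ, ts, ʈ, χ, q, c, t, ʃ/ are [−voice]. The remaining /dz, ɟ, z/ satisfy [−labial], [+voice], [−sonorant].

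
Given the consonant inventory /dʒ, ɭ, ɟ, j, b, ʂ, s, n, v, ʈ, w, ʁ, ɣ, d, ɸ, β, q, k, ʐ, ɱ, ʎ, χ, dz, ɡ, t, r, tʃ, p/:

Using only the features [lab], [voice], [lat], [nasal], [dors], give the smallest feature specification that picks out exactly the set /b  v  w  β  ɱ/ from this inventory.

The class [+voice], [+labial] has exactly /b, v, w, β, ɱ/ as its extension in this inventory. No smaller conjunction from the listed features achieves this: [+labial] alone would also admit /ɸ, p/; [+voice] alone would also admit /dʒ, ɭ, ɟ, j, …/; and checking the remaining single features turns up none with this extension.

[+voice, +lab]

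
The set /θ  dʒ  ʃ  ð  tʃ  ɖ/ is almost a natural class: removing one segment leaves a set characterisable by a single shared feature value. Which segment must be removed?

ɖ

[distributed] groups all but one: /θ, ʃ, dʒ, tʃ, ð/ share [+distributed] while /ɖ/ (voiced retroflex stop) alone is [−distributed]. Removing any other segment would not leave a single-feature class that excludes it.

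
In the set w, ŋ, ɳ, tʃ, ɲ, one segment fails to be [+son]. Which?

tʃ

/w, ŋ, ɳ, ɲ/ are all [+sonorant]; /tʃ/ (voiceless postalveolar affricate) is [-sonorant].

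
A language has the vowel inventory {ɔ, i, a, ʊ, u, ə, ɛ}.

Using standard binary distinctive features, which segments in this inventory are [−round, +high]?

i

Checking each segment against [−round], [+high]: /i/ (high front unrounded tense vowel) satisfies every feature; every other segment in the inventory fails at least one.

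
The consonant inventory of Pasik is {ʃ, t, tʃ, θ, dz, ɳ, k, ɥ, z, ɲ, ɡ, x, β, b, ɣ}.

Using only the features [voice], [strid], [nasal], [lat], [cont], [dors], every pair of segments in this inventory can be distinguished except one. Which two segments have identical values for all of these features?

Both /ɥ/ and /ɣ/ are [+voice], [−strident], [−nasal], [−lateral], [+continuant], [+dorsal]. Since the list omits [sonorant], [labial], [round] and [back] — which do distinguish the labial-palatal glide from the voiced velar fricative — this pair collapses; all other pairs remain distinct.

ɥ, ɣ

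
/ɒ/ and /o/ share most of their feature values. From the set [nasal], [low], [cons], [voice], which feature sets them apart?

The two segments share [-nasal], [-consonantal], [+voice]. The only feature from the list on which they differ: /ɒ/ is [+low] while /o/ is [-low].

[low]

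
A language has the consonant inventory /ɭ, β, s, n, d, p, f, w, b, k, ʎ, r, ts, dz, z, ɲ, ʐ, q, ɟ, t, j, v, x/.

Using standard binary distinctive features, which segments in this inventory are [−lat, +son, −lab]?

Checking each segment against [−lateral], [+sonorant], [−labial]: /n/ (alveolar nasal), /r/ (alveolar trill), /ɲ/ (palatal nasal), /j/ (palatal glide) satisfy every feature; every other segment in the inventory fails at least one.

n, r, ɲ, j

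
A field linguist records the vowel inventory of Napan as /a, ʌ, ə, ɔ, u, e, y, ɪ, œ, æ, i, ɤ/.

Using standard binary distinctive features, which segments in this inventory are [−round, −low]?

ʌ, ə, e, ɪ, i, ɤ

Eliminate segments failing any feature: /a, æ/ are [+low]; /ɔ, u, y, œ/ are [+round]. The remaining /ʌ, ə, e, ɪ, i, ɤ/ satisfy [−round], [−low].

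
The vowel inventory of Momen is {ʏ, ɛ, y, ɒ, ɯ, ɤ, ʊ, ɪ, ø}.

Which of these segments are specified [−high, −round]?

Checking each segment against [−high], [−round]: /ɛ/ (mid front unrounded lax vowel), /ɤ/ (mid back unrounded tense vowel) satisfy every feature; every other segment in the inventory fails at least one.

ɛ, ɤ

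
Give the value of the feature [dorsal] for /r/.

/r/ is the alveolar trill, hence [−dorsal].

[−dorsal]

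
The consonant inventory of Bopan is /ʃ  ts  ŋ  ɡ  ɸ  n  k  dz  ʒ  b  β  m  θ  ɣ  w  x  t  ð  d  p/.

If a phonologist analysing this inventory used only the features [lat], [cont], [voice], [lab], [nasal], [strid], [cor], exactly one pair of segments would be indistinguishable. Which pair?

β, w

On the given features, /β/ and /w/ have an identical profile: [-lateral], [+continuant], [+voice], [+labial], [-nasal], [-strident], [-coronal]. No other two segments in the inventory coincide on all 7 features. (They do differ in [sonorant], [round] and [dorsal], which are not among the given features.)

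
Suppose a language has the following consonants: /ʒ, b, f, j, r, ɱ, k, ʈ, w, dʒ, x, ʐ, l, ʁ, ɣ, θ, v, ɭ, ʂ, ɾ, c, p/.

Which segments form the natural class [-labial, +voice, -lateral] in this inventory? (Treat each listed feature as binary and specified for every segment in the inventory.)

ʒ, j, r, dʒ, ʐ, ʁ, ɣ, ɾ

The [-labial] segments are /ʒ, j, r, k, ʈ, dʒ, x, ʐ, l, ʁ, ɣ, θ, ɭ, ʂ, ɾ, c/.
Within that set, [+voice] gives /ʒ, j, r, dʒ, ʐ, l, ʁ, ɣ, ɭ, ɾ/.
Of those, [-lateral] leaves /ʒ, j, r, dʒ, ʐ, ʁ, ɣ, ɾ/.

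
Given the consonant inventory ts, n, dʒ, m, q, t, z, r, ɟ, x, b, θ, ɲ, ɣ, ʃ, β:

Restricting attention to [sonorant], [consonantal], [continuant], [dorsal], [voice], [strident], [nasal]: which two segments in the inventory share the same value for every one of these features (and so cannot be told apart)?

n, m

Both /n/ and /m/ are [+sonorant], [+consonantal], [−continuant], [−dorsal], [+voice], [−strident], [+nasal]. Since the list omits [labial] and [coronal] — which do distinguish the alveolar nasal from the bilabial nasal — this pair collapses; all other pairs remain distinct.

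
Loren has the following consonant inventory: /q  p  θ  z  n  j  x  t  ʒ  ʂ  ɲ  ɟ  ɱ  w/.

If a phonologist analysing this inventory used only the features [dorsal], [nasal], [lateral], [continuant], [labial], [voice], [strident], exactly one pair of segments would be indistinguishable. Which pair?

ʒ, z

On the given features, /ʒ/ and /z/ have an identical profile: [-dorsal], [-nasal], [-lateral], [+continuant], [-labial], [+voice], [+strident]. No other two segments in the inventory coincide on all 7 features. (They do differ in [anterior] and [distributed], which are not among the given features.)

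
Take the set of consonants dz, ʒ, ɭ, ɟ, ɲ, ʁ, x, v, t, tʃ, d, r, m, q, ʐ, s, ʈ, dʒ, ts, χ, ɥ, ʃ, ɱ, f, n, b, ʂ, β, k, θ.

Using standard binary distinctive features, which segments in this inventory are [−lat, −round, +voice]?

Eliminate segments failing any feature: /ɭ/ is [+lateral]; /x, t, tʃ, q, s, ʈ, ts, χ, ʃ, f, ʂ, k, θ/ are [−voice]; /ɥ/ is [+round]. The remaining /dz, ʒ, ɟ, ɲ, ʁ, v, d, r, m, ʐ, dʒ, ɱ, n, b, β/ satisfy [−lateral], [−round], [+voice].

dz, ʒ, ɟ, ɲ, ʁ, v, d, r, m, ʐ, dʒ, ɱ, n, b, β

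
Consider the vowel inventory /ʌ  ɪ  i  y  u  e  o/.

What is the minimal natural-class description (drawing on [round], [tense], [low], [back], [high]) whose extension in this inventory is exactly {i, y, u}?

Every target segment is [+high], [+tense]; each remaining inventory member fails at least one of these. Each conjunct is needed — [+tense] alone would also admit /e, o/; [+high] alone would also admit /ɪ/ — and no other single listed feature has exactly this extension, so two is the minimum.

[+high, +tense]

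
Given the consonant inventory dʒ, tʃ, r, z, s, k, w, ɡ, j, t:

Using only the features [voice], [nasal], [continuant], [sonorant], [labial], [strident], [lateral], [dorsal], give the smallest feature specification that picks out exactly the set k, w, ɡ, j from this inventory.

[+dorsal]

Every target segment is [+dorsal] and no other inventory member is, so one feature is enough.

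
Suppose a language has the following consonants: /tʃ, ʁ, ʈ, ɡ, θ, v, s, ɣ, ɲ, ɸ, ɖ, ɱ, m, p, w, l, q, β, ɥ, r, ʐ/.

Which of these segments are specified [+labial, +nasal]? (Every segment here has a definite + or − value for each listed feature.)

Checking each segment against [+labial], [+nasal]: /ɱ/ (labiodental nasal), /m/ (bilabial nasal) satisfy every feature; every other segment in the inventory fails at least one.

ɱ, m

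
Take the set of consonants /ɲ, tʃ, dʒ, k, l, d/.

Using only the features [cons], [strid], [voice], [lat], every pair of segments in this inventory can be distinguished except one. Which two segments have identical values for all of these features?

d, ɲ

/d/ (voiced alveolar stop) and /ɲ/ (palatal nasal) are both [+consonantal], [−strident], [+voice], [−lateral], so none of the listed features separates them. (They do differ in [sonorant], [nasal] and [dorsal], which are not among the given features.) Every other pair in the inventory differs on at least one listed feature.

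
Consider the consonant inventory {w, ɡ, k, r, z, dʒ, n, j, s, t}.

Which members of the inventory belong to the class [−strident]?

w, ɡ, k, r, n, j, t

The [−strident] segments here are /w, ɡ, k, r, n, j, t/; the remaining /z, dʒ, s/ are [+strident].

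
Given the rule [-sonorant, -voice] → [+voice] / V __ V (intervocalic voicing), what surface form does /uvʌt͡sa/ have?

[uvʌd͡za]

The only segment in the rule's environment that also matches [-sonorant, -voice] is /t͡s/. Applying [+voice] turns the voiceless alveolar affricate into /d͡z/ (voiced alveolar affricate), giving [uvʌd͡za].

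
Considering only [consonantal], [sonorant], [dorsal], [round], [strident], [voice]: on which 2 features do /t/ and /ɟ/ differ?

/t/ is the voiceless alveolar stop and /ɟ/ is the voiced palatal stop. Both are [+consonantal], [−sonorant], [−round], [−strident]. /t/ is [−voice] while /ɟ/ is [+voice]; /t/ is [−dorsal] while /ɟ/ is [+dorsal], so the distinguishing features are [voice], [dorsal].

[voice], [dorsal]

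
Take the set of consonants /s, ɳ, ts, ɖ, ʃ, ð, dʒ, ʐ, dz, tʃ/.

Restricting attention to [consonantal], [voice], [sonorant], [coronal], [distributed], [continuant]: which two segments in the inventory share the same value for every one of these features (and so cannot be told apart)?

dz, ɖ

Both /dz/ and /ɖ/ are [+consonantal], [+voice], [-sonorant], [+coronal], [-distributed], [-continuant]. Since the list omits [strident], [delayed release] and [anterior] — which do distinguish the voiced alveolar affricate from the voiced retroflex stop — this pair collapses; all other pairs remain distinct.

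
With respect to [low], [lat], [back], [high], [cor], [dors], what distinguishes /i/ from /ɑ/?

/i/ is the high front unrounded tense vowel and /ɑ/ is the low back unrounded vowel. Both are [-lateral], [-coronal], [+dorsal]. /i/ is [+high] while /ɑ/ is [-high]; /i/ is [-low] while /ɑ/ is [+low]; /i/ is [-back] while /ɑ/ is [+back], so the distinguishing features are [high], [low], [back].

[high], [low], [back]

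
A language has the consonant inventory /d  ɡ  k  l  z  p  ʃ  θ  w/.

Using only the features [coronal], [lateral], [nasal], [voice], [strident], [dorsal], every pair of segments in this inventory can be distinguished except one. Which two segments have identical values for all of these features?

Both /ɡ/ and /w/ are [−coronal], [−lateral], [−nasal], [+voice], [−strident], [+dorsal]. Since the list omits [sonorant], [continuant], [labial] and [round] — which do distinguish the voiced velar stop from the labial-velar glide — this pair collapses; all other pairs remain distinct.

ɡ, w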